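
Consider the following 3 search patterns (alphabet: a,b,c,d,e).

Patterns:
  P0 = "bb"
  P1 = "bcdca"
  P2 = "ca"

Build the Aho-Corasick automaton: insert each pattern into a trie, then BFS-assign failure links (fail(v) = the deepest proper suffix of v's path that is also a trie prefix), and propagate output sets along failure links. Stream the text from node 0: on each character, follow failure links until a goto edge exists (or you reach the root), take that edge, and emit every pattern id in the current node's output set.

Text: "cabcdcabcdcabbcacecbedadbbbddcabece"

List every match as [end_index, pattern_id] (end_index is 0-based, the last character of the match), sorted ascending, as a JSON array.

Build:
Trie nodes:
  n0 'ε': b→1 c→7
  n1 'b': b→2 c→3
  n2 'bb': ·  [P0 ends]
  n3 'bc': d→4
  n4 'bcd': c→5
  n5 'bcdc': a→6
  n6 'bcdca': ·  [P1 ends]
  n7 'c': a→8
  n8 'ca': ·  [P2 ends]

Failure links (BFS by depth):
  fail(1) 'b': from fail(0)=0 chase 'b': 0 ⇒ 0;  out=∅∪out(0)=∅
  fail(7) 'c': from fail(0)=0 chase 'c': 0 ⇒ 0;  out=∅∪out(0)=∅
  fail(2) 'bb': from fail(1)=0 chase 'b': 0 ⇒ 1;  out={0}∪out(1)={0}
  fail(3) 'bc': from fail(1)=0 chase 'c': 0 ⇒ 7;  out=∅∪out(7)=∅
  fail(8) 'ca': from fail(7)=0 chase 'a': 0 ⇒ 0;  out={2}∪out(0)={2}
  fail(4) 'bcd': from fail(3)=7 chase 'd': 7→0 ⇒ 0;  out=∅∪out(0)=∅
  fail(5) 'bcdc': from fail(4)=0 chase 'c': 0 ⇒ 7;  out=∅∪out(7)=∅
  fail(6) 'bcdca': from fail(5)=7 chase 'a': 7 ⇒ 8;  out={1}∪out(8)={1,2}

Run:
i=0 'c': node 0→7
i=1 'a': node 7→8  emit P2@[0:1]
i=2 'b': node 8→1 (via fail)
i=3 'c': node 1→3
i=4 'd': node 3→4
i=5 'c': node 4→5
i=6 'a': node 5→6  emit P1@[2:6],P2@[5:6]
i=7 'b': node 6→1 (via fail)
i=8 'c': node 1→3
i=9 'd': node 3→4
i=10 'c': node 4→5
i=11 'a': node 5→6  emit P1@[7:11],P2@[10:11]
i=12 'b': node 6→1 (via fail)
i=13 'b': node 1→2  emit P0@[12:13]
i=14 'c': node 2→3 (via fail)
i=15 'a': node 3→8 (via fail)  emit P2@[14:15]
i=16 'c': node 8→7 (via fail)
i=17 'e': node 7→0 (via fail)
i=18 'c': node 0→7
i=19 'b': node 7→1 (via fail)
i=20 'e': node 1→0 (via fail)
i=21 'd': node 0→0
i=22 'a': node 0→0
i=23 'd': node 0→0
i=24 'b': node 0→1
i=25 'b': node 1→2  emit P0@[24:25]
i=26 'b': node 2→2 (via fail)  emit P0@[25:26]
i=27 'd': node 2→0 (via fail)
i=28 'd': node 0→0
i=29 'c': node 0→7
i=30 'a': node 7→8  emit P2@[29:30]
i=31 'b': node 8→1 (via fail)
i=32 'e': node 1→0 (via fail)
i=33 'c': node 0→7
i=34 'e': node 7→0 (via fail)

All matches (sorted): [[1,2],[6,1],[6,2],[11,1],[11,2],[13,0],[15,2],[25,0],[26,0],[30,2]]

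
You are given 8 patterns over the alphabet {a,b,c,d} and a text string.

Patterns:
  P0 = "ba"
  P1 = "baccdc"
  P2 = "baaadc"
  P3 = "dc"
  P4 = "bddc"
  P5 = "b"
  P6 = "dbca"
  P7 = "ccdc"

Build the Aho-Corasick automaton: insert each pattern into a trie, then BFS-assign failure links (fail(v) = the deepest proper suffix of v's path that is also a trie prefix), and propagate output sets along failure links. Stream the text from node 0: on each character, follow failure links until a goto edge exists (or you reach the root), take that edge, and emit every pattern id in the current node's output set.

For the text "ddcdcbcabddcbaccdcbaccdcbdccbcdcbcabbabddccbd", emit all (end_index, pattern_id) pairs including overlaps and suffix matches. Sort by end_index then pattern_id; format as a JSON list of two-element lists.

Build:
Trie nodes:
  0='ε' goto b→1 c→19 d→11
  1='b' goto a→2 d→13  ←P5
  2='ba' goto a→7 c→3  ←P0
  3='bac' goto c→4
  4='bacc' goto d→5
  5='baccd' goto c→6
  6='baccdc' goto ·  ←P1
  7='baa' goto a→8
  8='baaa' goto d→9
  9='baaad' goto c→10
  10='baaadc' goto ·  ←P2
  11='d' goto b→16 c→12
  12='dc' goto ·  ←P3
  13='bd' goto d→14
  14='bdd' goto c→15
  15='bddc' goto ·  ←P4
  16='db' goto c→17
  17='dbc' goto a→18
  18='dbca' goto ·  ←P6
  19='c' goto c→20
  20='cc' goto d→21
  21='ccd' goto c→22
  22='ccdc' goto ·  ←P7

BFS fail/out derivation:
  n1('b'): parent n0 fail=0; on 'b' 0 → fail=0;  out {5}∪∅={5}
  n11('d'): parent n0 fail=0; on 'd' 0 → fail=0;  out ∅∪∅=∅
  n19('c'): parent n0 fail=0; on 'c' 0 → fail=0;  out ∅∪∅=∅
  n2('ba'): parent n1 fail=0; on 'a' 0 → fail=0;  out {0}∪∅={0}
  n12('dc'): parent n11 fail=0; on 'c' 0 → fail=19;  out {3}∪∅={3}
  n13('bd'): parent n1 fail=0; on 'd' 0 → fail=11;  out ∅∪∅=∅
  n16('db'): parent n11 fail=0; on 'b' 0 → fail=1;  out ∅∪{5}={5}
  n20('cc'): parent n19 fail=0; on 'c' 0 → fail=19;  out ∅∪∅=∅
  n3('bac'): parent n2 fail=0; on 'c' 0 → fail=19;  out ∅∪∅=∅
  n7('baa'): parent n2 fail=0; on 'a' 0 → fail=0;  out ∅∪∅=∅
  n14('bdd'): parent n13 fail=11; on 'd' 11→0 → fail=11;  out ∅∪∅=∅
  n17('dbc'): parent n16 fail=1; on 'c' 1→0 → fail=19;  out ∅∪∅=∅
  n21('ccd'): parent n20 fail=19; on 'd' 19→0 → fail=11;  out ∅∪∅=∅
  n4('bacc'): parent n3 fail=19; on 'c' 19 → fail=20;  out ∅∪∅=∅
  n8('baaa'): parent n7 fail=0; on 'a' 0 → fail=0;  out ∅∪∅=∅
  n15('bddc'): parent n14 fail=11; on 'c' 11 → fail=12;  out {4}∪{3}={3,4}
  n18('dbca'): parent n17 fail=19; on 'a' 19→0 → fail=0;  out {6}∪∅={6}
  n22('ccdc'): parent n21 fail=11; on 'c' 11 → fail=12;  out {7}∪{3}={3,7}
  n5('baccd'): parent n4 fail=20; on 'd' 20 → fail=21;  out ∅∪∅=∅
  n9('baaad'): parent n8 fail=0; on 'd' 0 → fail=11;  out ∅∪∅=∅
  n6('baccdc'): parent n5 fail=21; on 'c' 21 → fail=22;  out {1}∪{3,7}={1,3,7}
  n10('baaadc'): parent n9 fail=11; on 'c' 11 → fail=12;  out {2}∪{3}={2,3}

Text stream:
pos 0 'd': at 11
pos 1 'd': at 11 (via fail)
pos 2 'c': at 12  emit P3@[1:2]
pos 3 'd': at 11 (via fail)
pos 4 'c': at 12  emit P3@[3:4]
pos 5 'b': at 1 (via fail)  emit P5@[5:5]
pos 6 'c': at 19 (via fail)
pos 7 'a': at 0 (via fail)
pos 8 'b': at 1  emit P5@[8:8]
pos 9 'd': at 13
pos 10 'd': at 14
pos 11 'c': at 15  emit P3@[10:11],P4@[8:11]
pos 12 'b': at 1 (via fail)  emit P5@[12:12]
pos 13 'a': at 2  emit P0@[12:13]
pos 14 'c': at 3
pos 15 'c': at 4
pos 16 'd': at 5
pos 17 'c': at 6  emit P1@[12:17],P3@[16:17],P7@[14:17]
pos 18 'b': at 1 (via fail)  emit P5@[18:18]
pos 19 'a': at 2  emit P0@[18:19]
pos 20 'c': at 3
pos 21 'c': at 4
pos 22 'd': at 5
pos 23 'c': at 6  emit P1@[18:23],P3@[22:23],P7@[20:23]
pos 24 'b': at 1 (via fail)  emit P5@[24:24]
pos 25 'd': at 13
pos 26 'c': at 12 (via fail)  emit P3@[25:26]
pos 27 'c': at 20 (via fail)
pos 28 'b': at 1 (via fail)  emit P5@[28:28]
pos 29 'c': at 19 (via fail)
pos 30 'd': at 11 (via fail)
pos 31 'c': at 12  emit P3@[30:31]
pos 32 'b': at 1 (via fail)  emit P5@[32:32]
pos 33 'c': at 19 (via fail)
pos 34 'a': at 0 (via fail)
pos 35 'b': at 1  emit P5@[35:35]
pos 36 'b': at 1 (via fail)  emit P5@[36:36]
pos 37 'a': at 2  emit P0@[36:37]
pos 38 'b': at 1 (via fail)  emit P5@[38:38]
pos 39 'd': at 13
pos 40 'd': at 14
pos 41 'c': at 15  emit P3@[40:41],P4@[38:41]
pos 42 'c': at 20 (via fail)
pos 43 'b': at 1 (via fail)  emit P5@[43:43]
pos 44 'd': at 13

Matches: [[2,3],[4,3],[5,5],[8,5],[11,3],[11,4],[12,5],[13,0],[17,1],[17,3],[17,7],[18,5],[19,0],[23,1],[23,3],[23,7],[24,5],[26,3],[28,5],[31,3],[32,5],[35,5],[36,5],[37,0],[38,5],[41,3],[41,4],[43,5]]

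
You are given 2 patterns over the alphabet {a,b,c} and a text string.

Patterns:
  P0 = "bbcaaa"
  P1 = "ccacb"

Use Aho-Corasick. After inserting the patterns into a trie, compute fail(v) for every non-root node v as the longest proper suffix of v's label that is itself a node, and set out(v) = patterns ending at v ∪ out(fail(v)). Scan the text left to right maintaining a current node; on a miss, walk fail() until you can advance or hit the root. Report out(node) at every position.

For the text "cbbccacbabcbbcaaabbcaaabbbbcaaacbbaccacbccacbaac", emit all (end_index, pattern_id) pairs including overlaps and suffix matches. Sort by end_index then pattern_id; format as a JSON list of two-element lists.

Build:
Trie (insert patterns):
  n0 'ε': b→1 c→7
  n1 'b': b→2
  n2 'bb': c→3
  n3 'bbc': a→4
  n4 'bbca': a→5
  n5 'bbcaa': a→6
  n6 'bbcaaa': ·  ←P0
  n7 'c': c→8
  n8 'cc': a→9
  n9 'cca': c→10
  n10 'ccac': b→11
  n11 'ccacb': ·  ←P1

BFS fail/out derivation:
  n1('b'): parent n0 fail=0; on 'b' 0 → fail=0;  out ∅∪∅=∅
  n7('c'): parent n0 fail=0; on 'c' 0 → fail=0;  out ∅∪∅=∅
  n2('bb'): parent n1 fail=0; on 'b' 0 → fail=1;  out ∅∪∅=∅
  n8('cc'): parent n7 fail=0; on 'c' 0 → fail=7;  out ∅∪∅=∅
  n3('bbc'): parent n2 fail=1; on 'c' 1→0 → fail=7;  out ∅∪∅=∅
  n9('cca'): parent n8 fail=7; on 'a' 7→0 → fail=0;  out ∅∪∅=∅
  n4('bbca'): parent n3 fail=7; on 'a' 7→0 → fail=0;  out ∅∪∅=∅
  n10('ccac'): parent n9 fail=0; on 'c' 0 → fail=7;  out ∅∪∅=∅
  n5('bbcaa'): parent n4 fail=0; on 'a' 0 → fail=0;  out ∅∪∅=∅
  n11('ccacb'): parent n10 fail=7; on 'b' 7→0 → fail=1;  out {1}∪∅={1}
  n6('bbcaaa'): parent n5 fail=0; on 'a' 0 → fail=0;  out {0}∪∅={0}

Text stream:
[0] read 'c'  n0⇒n7
[1] read 'b'  n7⇒n1 ·f
[2] read 'b'  n1⇒n2
[3] read 'c'  n2⇒n3
[4] read 'c'  n3⇒n8 ·f
[5] read 'a'  n8⇒n9
[6] read 'c'  n9⇒n10
[7] read 'b'  n10⇒n11  ** P1@[3:7]
[8] read 'a'  n11⇒n0 ·f
[9] read 'b'  n0⇒n1
[10] read 'c'  n1⇒n7 ·f
[11] read 'b'  n7⇒n1 ·f
[12] read 'b'  n1⇒n2
[13] read 'c'  n2⇒n3
[14] read 'a'  n3⇒n4
[15] read 'a'  n4⇒n5
[16] read 'a'  n5⇒n6  ** P0@[11:16]
[17] read 'b'  n6⇒n1 ·f
[18] read 'b'  n1⇒n2
[19] read 'c'  n2⇒n3
[20] read 'a'  n3⇒n4
[21] read 'a'  n4⇒n5
[22] read 'a'  n5⇒n6  ** P0@[17:22]
[23] read 'b'  n6⇒n1 ·f
[24] read 'b'  n1⇒n2
[25] read 'b'  n2⇒n2 ·f
[26] read 'b'  n2⇒n2 ·f
[27] read 'c'  n2⇒n3
[28] read 'a'  n3⇒n4
[29] read 'a'  n4⇒n5
[30] read 'a'  n5⇒n6  ** P0@[25:30]
[31] read 'c'  n6⇒n7 ·f
[32] read 'b'  n7⇒n1 ·f
[33] read 'b'  n1⇒n2
[34] read 'a'  n2⇒n0 ·f
[35] read 'c'  n0⇒n7
[36] read 'c'  n7⇒n8
[37] read 'a'  n8⇒n9
[38] read 'c'  n9⇒n10
[39] read 'b'  n10⇒n11  ** P1@[35:39]
[40] read 'c'  n11⇒n7 ·f
[41] read 'c'  n7⇒n8
[42] read 'a'  n8⇒n9
[43] read 'c'  n9⇒n10
[44] read 'b'  n10⇒n11  ** P1@[40:44]
[45] read 'a'  n11⇒n0 ·f
[46] read 'a'  n0⇒n0
[47] read 'c'  n0⇒n7

Result: [[7,1],[16,0],[22,0],[30,0],[39,1],[44,1]]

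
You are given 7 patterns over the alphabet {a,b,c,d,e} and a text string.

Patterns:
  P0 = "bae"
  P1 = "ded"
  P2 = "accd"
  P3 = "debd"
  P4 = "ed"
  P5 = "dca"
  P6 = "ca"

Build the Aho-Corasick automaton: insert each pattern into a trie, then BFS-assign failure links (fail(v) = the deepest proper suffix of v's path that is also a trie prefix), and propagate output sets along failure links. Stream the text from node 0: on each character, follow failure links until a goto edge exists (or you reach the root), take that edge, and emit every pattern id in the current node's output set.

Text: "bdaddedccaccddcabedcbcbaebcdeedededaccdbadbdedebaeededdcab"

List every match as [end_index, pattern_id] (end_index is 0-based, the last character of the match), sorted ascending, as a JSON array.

Build automaton:
Trie (insert patterns):
  n0 'ε': a→7 b→1 c→17 d→4 e→13
  n1 'b': a→2
  n2 'ba': e→3
  n3 'bae': ·  [P0 ends]
  n4 'd': c→15 e→5
  n5 'de': b→11 d→6
  n6 'ded': ·  [P1 ends]
  n7 'a': c→8
  n8 'ac': c→9
  n9 'acc': d→10
  n10 'accd': ·  [P2 ends]
  n11 'deb': d→12
  n12 'debd': ·  [P3 ends]
  n13 'e': d→14
  n14 'ed': ·  [P4 ends]
  n15 'dc': a→16
  n16 'dca': ·  [P5 ends]
  n17 'c': a→18
  n18 'ca': ·  [P6 ends]

Failure links (BFS by depth):
  n1('b'): parent n0 fail=0; on 'b' 0 → fail=0;  out ∅∪∅=∅
  n4('d'): parent n0 fail=0; on 'd' 0 → fail=0;  out ∅∪∅=∅
  n7('a'): parent n0 fail=0; on 'a' 0 → fail=0;  out ∅∪∅=∅
  n13('e'): parent n0 fail=0; on 'e' 0 → fail=0;  out ∅∪∅=∅
  n17('c'): parent n0 fail=0; on 'c' 0 → fail=0;  out ∅∪∅=∅
  n2('ba'): parent n1 fail=0; on 'a' 0 → fail=7;  out ∅∪∅=∅
  n5('de'): parent n4 fail=0; on 'e' 0 → fail=13;  out ∅∪∅=∅
  n8('ac'): parent n7 fail=0; on 'c' 0 → fail=17;  out ∅∪∅=∅
  n14('ed'): parent n13 fail=0; on 'd' 0 → fail=4;  out {4}∪∅={4}
  n15('dc'): parent n4 fail=0; on 'c' 0 → fail=17;  out ∅∪∅=∅
  n18('ca'): parent n17 fail=0; on 'a' 0 → fail=7;  out {6}∪∅={6}
  n3('bae'): parent n2 fail=7; on 'e' 7→0 → fail=13;  out {0}∪∅={0}
  n6('ded'): parent n5 fail=13; on 'd' 13 → fail=14;  out {1}∪{4}={1,4}
  n9('acc'): parent n8 fail=17; on 'c' 17→0 → fail=17;  out ∅∪∅=∅
  n11('deb'): parent n5 fail=13; on 'b' 13→0 → fail=1;  out ∅∪∅=∅
  n16('dca'): parent n15 fail=17; on 'a' 17 → fail=18;  out {5}∪{6}={5,6}
  n10('accd'): parent n9 fail=17; on 'd' 17→0 → fail=4;  out {2}∪∅={2}
  n12('debd'): parent n11 fail=1; on 'd' 1→0 → fail=4;  out {3}∪∅={3}

Scan:
pos 0 'b': at 1
pos 1 'd': at 4 (fail-walked)
pos 2 'a': at 7 (fail-walked)
pos 3 'd': at 4 (fail-walked)
pos 4 'd': at 4 (fail-walked)
pos 5 'e': at 5
pos 6 'd': at 6  ** P1@[4:6],P4@[5:6]
pos 7 'c': at 15 (fail-walked)
pos 8 'c': at 17 (fail-walked)
pos 9 'a': at 18  ** P6@[8:9]
pos 10 'c': at 8 (fail-walked)
pos 11 'c': at 9
pos 12 'd': at 10  ** P2@[9:12]
pos 13 'd': at 4 (fail-walked)
pos 14 'c': at 15
pos 15 'a': at 16  ** P5@[13:15],P6@[14:15]
pos 16 'b': at 1 (fail-walked)
pos 17 'e': at 13 (fail-walked)
pos 18 'd': at 14  ** P4@[17:18]
pos 19 'c': at 15 (fail-walked)
pos 20 'b': at 1 (fail-walked)
pos 21 'c': at 17 (fail-walked)
pos 22 'b': at 1 (fail-walked)
pos 23 'a': at 2
pos 24 'e': at 3  ** P0@[22:24]
pos 25 'b': at 1 (fail-walked)
pos 26 'c': at 17 (fail-walked)
pos 27 'd': at 4 (fail-walked)
pos 28 'e': at 5
pos 29 'e': at 13 (fail-walked)
pos 30 'd': at 14  ** P4@[29:30]
pos 31 'e': at 5 (fail-walked)
pos 32 'd': at 6  ** P1@[30:32],P4@[31:32]
pos 33 'e': at 5 (fail-walked)
pos 34 'd': at 6  ** P1@[32:34],P4@[33:34]
pos 35 'a': at 7 (fail-walked)
pos 36 'c': at 8
pos 37 'c': at 9
pos 38 'd': at 10  ** P2@[35:38]
pos 39 'b': at 1 (fail-walked)
pos 40 'a': at 2
pos 41 'd': at 4 (fail-walked)
pos 42 'b': at 1 (fail-walked)
pos 43 'd': at 4 (fail-walked)
pos 44 'e': at 5
pos 45 'd': at 6  ** P1@[43:45],P4@[44:45]
pos 46 'e': at 5 (fail-walked)
pos 47 'b': at 11
pos 48 'a': at 2 (fail-walked)
pos 49 'e': at 3  ** P0@[47:49]
pos 50 'e': at 13 (fail-walked)
pos 51 'd': at 14  ** P4@[50:51]
pos 52 'e': at 5 (fail-walked)
pos 53 'd': at 6  ** P1@[51:53],P4@[52:53]
pos 54 'd': at 4 (fail-walked)
pos 55 'c': at 15
pos 56 'a': at 16  ** P5@[54:56],P6@[55:56]
pos 57 'b': at 1 (fail-walked)

Matches: [[6,1],[6,4],[9,6],[12,2],[15,5],[15,6],[18,4],[24,0],[30,4],[32,1],[32,4],[34,1],[34,4],[38,2],[45,1],[45,4],[49,0],[51,4],[53,1],[53,4],[56,5],[56,6]]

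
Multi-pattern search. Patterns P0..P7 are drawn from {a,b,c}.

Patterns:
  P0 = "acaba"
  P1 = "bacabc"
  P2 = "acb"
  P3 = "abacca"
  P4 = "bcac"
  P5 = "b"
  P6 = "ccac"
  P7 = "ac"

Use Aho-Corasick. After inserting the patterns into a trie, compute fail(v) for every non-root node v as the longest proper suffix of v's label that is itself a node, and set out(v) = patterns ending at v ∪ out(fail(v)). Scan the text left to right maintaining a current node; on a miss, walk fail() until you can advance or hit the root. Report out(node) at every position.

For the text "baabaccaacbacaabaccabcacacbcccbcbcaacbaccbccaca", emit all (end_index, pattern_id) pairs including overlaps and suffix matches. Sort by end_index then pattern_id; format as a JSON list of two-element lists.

Build automaton:
Trie nodes:
  n0 'ε': a→1 b→6 c→21
  n1 'a': b→13 c→2
  n2 'ac': a→3 b→12  ←P7
  n3 'aca': b→4
  n4 'acab': a→5
  n5 'acaba': ·  ←P0
  n6 'b': a→7 c→18  ←P5
  n7 'ba': c→8
  n8 'bac': a→9
  n9 'baca': b→10
  n10 'bacab': c→11
  n11 'bacabc': ·  ←P1
  n12 'acb': ·  ←P2
  n13 'ab': a→14
  n14 'aba': c→15
  n15 'abac': c→16
  n16 'abacc': a→17
  n17 'abacca': ·  ←P3
  n18 'bc': a→19
  n19 'bca': c→20
  n20 'bcac': ·  ←P4
  n21 'c': c→22
  n22 'cc': a→23
  n23 'cca': c→24
  n24 'ccac': ·  ←P6

Failure links (BFS by depth):
  n1('a'): parent n0 fail=0; on 'a' 0 → fail=0;  out ∅∪∅=∅
  n6('b'): parent n0 fail=0; on 'b' 0 → fail=0;  out {5}∪∅={5}
  n21('c'): parent n0 fail=0; on 'c' 0 → fail=0;  out ∅∪∅=∅
  n2('ac'): parent n1 fail=0; on 'c' 0 → fail=21;  out {7}∪∅={7}
  n7('ba'): parent n6 fail=0; on 'a' 0 → fail=1;  out ∅∪∅=∅
  n13('ab'): parent n1 fail=0; on 'b' 0 → fail=6;  out ∅∪{5}={5}
  n18('bc'): parent n6 fail=0; on 'c' 0 → fail=21;  out ∅∪∅=∅
  n22('cc'): parent n21 fail=0; on 'c' 0 → fail=21;  out ∅∪∅=∅
  n3('aca'): parent n2 fail=21; on 'a' 21→0 → fail=1;  out ∅∪∅=∅
  n8('bac'): parent n7 fail=1; on 'c' 1 → fail=2;  out ∅∪{7}={7}
  n12('acb'): parent n2 fail=21; on 'b' 21→0 → fail=6;  out {2}∪{5}={2,5}
  n14('aba'): parent n13 fail=6; on 'a' 6 → fail=7;  out ∅∪∅=∅
  n19('bca'): parent n18 fail=21; on 'a' 21→0 → fail=1;  out ∅∪∅=∅
  n23('cca'): parent n22 fail=21; on 'a' 21→0 → fail=1;  out ∅∪∅=∅
  n4('acab'): parent n3 fail=1; on 'b' 1 → fail=13;  out ∅∪{5}={5}
  n9('baca'): parent n8 fail=2; on 'a' 2 → fail=3;  out ∅∪∅=∅
  n15('abac'): parent n14 fail=7; on 'c' 7 → fail=8;  out ∅∪{7}={7}
  n20('bcac'): parent n19 fail=1; on 'c' 1 → fail=2;  out {4}∪{7}={4,7}
  n24('ccac'): parent n23 fail=1; on 'c' 1 → fail=2;  out {6}∪{7}={6,7}
  n5('acaba'): parent n4 fail=13; on 'a' 13 → fail=14;  out {0}∪∅={0}
  n10('bacab'): parent n9 fail=3; on 'b' 3 → fail=4;  out ∅∪{5}={5}
  n16('abacc'): parent n15 fail=8; on 'c' 8→2→21 → fail=22;  out ∅∪∅=∅
  n11('bacabc'): parent n10 fail=4; on 'c' 4→13→6 → fail=18;  out {1}∪∅={1}
  n17('abacca'): parent n16 fail=22; on 'a' 22 → fail=23;  out {3}∪∅={3}

Text stream:
[0] read 'b'  n0⇒n6  → match P5@[0:0]
[1] read 'a'  n6⇒n7
[2] read 'a'  n7⇒n1 ·f
[3] read 'b'  n1⇒n13  → match P5@[3:3]
[4] read 'a'  n13⇒n14
[5] read 'c'  n14⇒n15  → match P7@[4:5]
[6] read 'c'  n15⇒n16
[7] read 'a'  n16⇒n17  → match P3@[2:7]
[8] read 'a'  n17⇒n1 ·f
[9] read 'c'  n1⇒n2  → match P7@[8:9]
[10] read 'b'  n2⇒n12  → match P2@[8:10],P5@[10:10]
[11] read 'a'  n12⇒n7 ·f
[12] read 'c'  n7⇒n8  → match P7@[11:12]
[13] read 'a'  n8⇒n9
[14] read 'a'  n9⇒n1 ·f
[15] read 'b'  n1⇒n13  → match P5@[15:15]
[16] read 'a'  n13⇒n14
[17] read 'c'  n14⇒n15  → match P7@[16:17]
[18] read 'c'  n15⇒n16
[19] read 'a'  n16⇒n17  → match P3@[14:19]
[20] read 'b'  n17⇒n13 ·f  → match P5@[20:20]
[21] read 'c'  n13⇒n18 ·f
[22] read 'a'  n18⇒n19
[23] read 'c'  n19⇒n20  → match P4@[20:23],P7@[22:23]
[24] read 'a'  n20⇒n3 ·f
[25] read 'c'  n3⇒n2 ·f  → match P7@[24:25]
[26] read 'b'  n2⇒n12  → match P2@[24:26],P5@[26:26]
[27] read 'c'  n12⇒n18 ·f
[28] read 'c'  n18⇒n22 ·f
[29] read 'c'  n22⇒n22 ·f
[30] read 'b'  n22⇒n6 ·f  → match P5@[30:30]
[31] read 'c'  n6⇒n18
[32] read 'b'  n18⇒n6 ·f  → match P5@[32:32]
[33] read 'c'  n6⇒n18
[34] read 'a'  n18⇒n19
[35] read 'a'  n19⇒n1 ·f
[36] read 'c'  n1⇒n2  → match P7@[35:36]
[37] read 'b'  n2⇒n12  → match P2@[35:37],P5@[37:37]
[38] read 'a'  n12⇒n7 ·f
[39] read 'c'  n7⇒n8  → match P7@[38:39]
[40] read 'c'  n8⇒n22 ·f
[41] read 'b'  n22⇒n6 ·f  → match P5@[41:41]
[42] read 'c'  n6⇒n18
[43] read 'c'  n18⇒n22 ·f
[44] read 'a'  n22⇒n23
[45] read 'c'  n23⇒n24  → match P6@[42:45],P7@[44:45]
[46] read 'a'  n24⇒n3 ·f

Matches: [[0,5],[3,5],[5,7],[7,3],[9,7],[10,2],[10,5],[12,7],[15,5],[17,7],[19,3],[20,5],[23,4],[23,7],[25,7],[26,2],[26,5],[30,5],[32,5],[36,7],[37,2],[37,5],[39,7],[41,5],[45,6],[45,7]]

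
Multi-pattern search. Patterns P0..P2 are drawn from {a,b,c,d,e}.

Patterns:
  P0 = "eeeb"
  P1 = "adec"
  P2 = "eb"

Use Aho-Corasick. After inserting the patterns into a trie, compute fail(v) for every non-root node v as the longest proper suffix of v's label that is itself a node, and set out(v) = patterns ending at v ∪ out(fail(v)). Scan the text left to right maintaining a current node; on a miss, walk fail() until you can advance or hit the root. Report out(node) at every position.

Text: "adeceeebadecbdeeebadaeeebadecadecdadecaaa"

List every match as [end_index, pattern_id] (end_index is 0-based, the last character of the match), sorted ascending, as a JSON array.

Build automaton:
Trie nodes:
  0='ε' goto a→5 e→1
  1='e' goto b→9 e→2
  2='ee' goto e→3
  3='eee' goto b→4
  4='eeeb' goto ·  [P0 ends]
  5='a' goto d→6
  6='ad' goto e→7
  7='ade' goto c→8
  8='adec' goto ·  [P1 ends]
  9='eb' goto ·  [P2 ends]

BFS fail/out derivation:
  fail(1) 'e': from fail(0)=0 chase 'e': 0 ⇒ 0;  out=∅∪out(0)=∅
  fail(5) 'a': from fail(0)=0 chase 'a': 0 ⇒ 0;  out=∅∪out(0)=∅
  fail(2) 'ee': from fail(1)=0 chase 'e': 0 ⇒ 1;  out=∅∪out(1)=∅
  fail(6) 'ad': from fail(5)=0 chase 'd': 0 ⇒ 0;  out=∅∪out(0)=∅
  fail(9) 'eb': from fail(1)=0 chase 'b': 0 ⇒ 0;  out={2}∪out(0)={2}
  fail(3) 'eee': from fail(2)=1 chase 'e': 1 ⇒ 2;  out=∅∪out(2)=∅
  fail(7) 'ade': from fail(6)=0 chase 'e': 0 ⇒ 1;  out=∅∪out(1)=∅
  fail(4) 'eeeb': from fail(3)=2 chase 'b': 2→1 ⇒ 9;  out={0}∪out(9)={0,2}
  fail(8) 'adec': from fail(7)=1 chase 'c': 1→0 ⇒ 0;  out={1}∪out(0)={1}

Scan:
pos 0 'a': at 5
pos 1 'd': at 6
pos 2 'e': at 7
pos 3 'c': at 8  ** P1@[0:3]
pos 4 'e': at 1 (via fail)
pos 5 'e': at 2
pos 6 'e': at 3
pos 7 'b': at 4  ** P0@[4:7],P2@[6:7]
pos 8 'a': at 5 (via fail)
pos 9 'd': at 6
pos 10 'e': at 7
pos 11 'c': at 8  ** P1@[8:11]
pos 12 'b': at 0 (via fail)
pos 13 'd': at 0
pos 14 'e': at 1
pos 15 'e': at 2
pos 16 'e': at 3
pos 17 'b': at 4  ** P0@[14:17],P2@[16:17]
pos 18 'a': at 5 (via fail)
pos 19 'd': at 6
pos 20 'a': at 5 (via fail)
pos 21 'e': at 1 (via fail)
pos 22 'e': at 2
pos 23 'e': at 3
pos 24 'b': at 4  ** P0@[21:24],P2@[23:24]
pos 25 'a': at 5 (via fail)
pos 26 'd': at 6
pos 27 'e': at 7
pos 28 'c': at 8  ** P1@[25:28]
pos 29 'a': at 5 (via fail)
pos 30 'd': at 6
pos 31 'e': at 7
pos 32 'c': at 8  ** P1@[29:32]
pos 33 'd': at 0 (via fail)
pos 34 'a': at 5
pos 35 'd': at 6
pos 36 'e': at 7
pos 37 'c': at 8  ** P1@[34:37]
pos 38 'a': at 5 (via fail)
pos 39 'a': at 5 (via fail)
pos 40 'a': at 5 (via fail)

Result: [[3,1],[7,0],[7,2],[11,1],[17,0],[17,2],[24,0],[24,2],[28,1],[32,1],[37,1]]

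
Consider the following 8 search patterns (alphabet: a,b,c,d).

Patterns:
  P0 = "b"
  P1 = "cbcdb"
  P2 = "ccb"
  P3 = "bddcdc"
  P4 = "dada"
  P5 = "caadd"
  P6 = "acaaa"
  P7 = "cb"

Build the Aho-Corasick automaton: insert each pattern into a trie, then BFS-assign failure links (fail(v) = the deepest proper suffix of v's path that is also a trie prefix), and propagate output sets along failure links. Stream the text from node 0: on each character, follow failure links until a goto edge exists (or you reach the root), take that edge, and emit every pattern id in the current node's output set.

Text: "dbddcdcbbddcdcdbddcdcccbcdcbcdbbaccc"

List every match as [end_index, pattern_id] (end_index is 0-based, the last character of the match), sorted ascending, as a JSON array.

Construct AC machine:
Trie (insert patterns):
  n0 'ε': a→22 b→1 c→2 d→14
  n1 'b': d→9  [P0 ends]
  n2 'c': a→18 b→3 c→7
  n3 'cb': c→4  [P7 ends]
  n4 'cbc': d→5
  n5 'cbcd': b→6
  n6 'cbcdb': ·  [P1 ends]
  n7 'cc': b→8
  n8 'ccb': ·  [P2 ends]
  n9 'bd': d→10
  n10 'bdd': c→11
  n11 'bddc': d→12
  n12 'bddcd': c→13
  n13 'bddcdc': ·  [P3 ends]
  n14 'd': a→15
  n15 'da': d→16
  n16 'dad': a→17
  n17 'dada': ·  [P4 ends]
  n18 'ca': a→19
  n19 'caa': d→20
  n20 'caad': d→21
  n21 'caadd': ·  [P5 ends]
  n22 'a': c→23
  n23 'ac': a→24
  n24 'aca': a→25
  n25 'acaa': a→26
  n26 'acaaa': ·  [P6 ends]

BFS fail/out derivation:
  fail(1) 'b': from fail(0)=0 chase 'b': 0 ⇒ 0;  out={0}∪out(0)={0}
  fail(2) 'c': from fail(0)=0 chase 'c': 0 ⇒ 0;  out=∅∪out(0)=∅
  fail(14) 'd': from fail(0)=0 chase 'd': 0 ⇒ 0;  out=∅∪out(0)=∅
  fail(22) 'a': from fail(0)=0 chase 'a': 0 ⇒ 0;  out=∅∪out(0)=∅
  fail(3) 'cb': from fail(2)=0 chase 'b': 0 ⇒ 1;  out={7}∪out(1)={0,7}
  fail(7) 'cc': from fail(2)=0 chase 'c': 0 ⇒ 2;  out=∅∪out(2)=∅
  fail(9) 'bd': from fail(1)=0 chase 'd': 0 ⇒ 14;  out=∅∪out(14)=∅
  fail(15) 'da': from fail(14)=0 chase 'a': 0 ⇒ 22;  out=∅∪out(22)=∅
  fail(18) 'ca': from fail(2)=0 chase 'a': 0 ⇒ 22;  out=∅∪out(22)=∅
  fail(23) 'ac': from fail(22)=0 chase 'c': 0 ⇒ 2;  out=∅∪out(2)=∅
  fail(4) 'cbc': from fail(3)=1 chase 'c': 1→0 ⇒ 2;  out=∅∪out(2)=∅
  fail(8) 'ccb': from fail(7)=2 chase 'b': 2 ⇒ 3;  out={2}∪out(3)={0,2,7}
  fail(10) 'bdd': from fail(9)=14 chase 'd': 14→0 ⇒ 14;  out=∅∪out(14)=∅
  fail(16) 'dad': from fail(15)=22 chase 'd': 22→0 ⇒ 14;  out=∅∪out(14)=∅
  fail(19) 'caa': from fail(18)=22 chase 'a': 22→0 ⇒ 22;  out=∅∪out(22)=∅
  fail(24) 'aca': from fail(23)=2 chase 'a': 2 ⇒ 18;  out=∅∪out(18)=∅
  fail(5) 'cbcd': from fail(4)=2 chase 'd': 2→0 ⇒ 14;  out=∅∪out(14)=∅
  fail(11) 'bddc': from fail(10)=14 chase 'c': 14→0 ⇒ 2;  out=∅∪out(2)=∅
  fail(17) 'dada': from fail(16)=14 chase 'a': 14 ⇒ 15;  out={4}∪out(15)={4}
  fail(20) 'caad': from fail(19)=22 chase 'd': 22→0 ⇒ 14;  out=∅∪out(14)=∅
  fail(25) 'acaa': from fail(24)=18 chase 'a': 18 ⇒ 19;  out=∅∪out(19)=∅
  fail(6) 'cbcdb': from fail(5)=14 chase 'b': 14→0 ⇒ 1;  out={1}∪out(1)={0,1}
  fail(12) 'bddcd': from fail(11)=2 chase 'd': 2→0 ⇒ 14;  out=∅∪out(14)=∅
  fail(21) 'caadd': from fail(20)=14 chase 'd': 14→0 ⇒ 14;  out={5}∪out(14)={5}
  fail(26) 'acaaa': from fail(25)=19 chase 'a': 19→22→0 ⇒ 22;  out={6}∪out(22)={6}
  fail(13) 'bddcdc': from fail(12)=14 chase 'c': 14→0 ⇒ 2;  out={3}∪out(2)={3}

Run:
[0] read 'd'  n0⇒n14
[1] read 'b'  n14⇒n1 ·f  emit P0@[1:1]
[2] read 'd'  n1⇒n9
[3] read 'd'  n9⇒n10
[4] read 'c'  n10⇒n11
[5] read 'd'  n11⇒n12
[6] read 'c'  n12⇒n13  emit P3@[1:6]
[7] read 'b'  n13⇒n3 ·f  emit P0@[7:7],P7@[6:7]
[8] read 'b'  n3⇒n1 ·f  emit P0@[8:8]
[9] read 'd'  n1⇒n9
[10] read 'd'  n9⇒n10
[11] read 'c'  n10⇒n11
[12] read 'd'  n11⇒n12
[13] read 'c'  n12⇒n13  emit P3@[8:13]
[14] read 'd'  n13⇒n14 ·f
[15] read 'b'  n14⇒n1 ·f  emit P0@[15:15]
[16] read 'd'  n1⇒n9
[17] read 'd'  n9⇒n10
[18] read 'c'  n10⇒n11
[19] read 'd'  n11⇒n12
[20] read 'c'  n12⇒n13  emit P3@[15:20]
[21] read 'c'  n13⇒n7 ·f
[22] read 'c'  n7⇒n7 ·f
[23] read 'b'  n7⇒n8  emit P0@[23:23],P2@[21:23],P7@[22:23]
[24] read 'c'  n8⇒n4 ·f
[25] read 'd'  n4⇒n5
[26] read 'c'  n5⇒n2 ·f
[27] read 'b'  n2⇒n3  emit P0@[27:27],P7@[26:27]
[28] read 'c'  n3⇒n4
[29] read 'd'  n4⇒n5
[30] read 'b'  n5⇒n6  emit P0@[30:30],P1@[26:30]
[31] read 'b'  n6⇒n1 ·f  emit P0@[31:31]
[32] read 'a'  n1⇒n22 ·f
[33] read 'c'  n22⇒n23
[34] read 'c'  n23⇒n7 ·f
[35] read 'c'  n7⇒n7 ·f

Matches: [[1,0],[6,3],[7,0],[7,7],[8,0],[13,3],[15,0],[20,3],[23,0],[23,2],[23,7],[27,0],[27,7],[30,0],[30,1],[31,0]]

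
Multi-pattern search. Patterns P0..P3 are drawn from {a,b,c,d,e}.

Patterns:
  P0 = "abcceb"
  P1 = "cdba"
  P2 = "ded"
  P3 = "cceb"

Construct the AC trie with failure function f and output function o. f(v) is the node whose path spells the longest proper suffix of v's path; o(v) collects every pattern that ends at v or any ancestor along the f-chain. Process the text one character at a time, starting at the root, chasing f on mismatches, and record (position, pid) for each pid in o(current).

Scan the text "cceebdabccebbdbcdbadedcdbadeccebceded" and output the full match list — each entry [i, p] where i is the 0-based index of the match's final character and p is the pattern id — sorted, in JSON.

Construct AC machine:
Trie nodes:
  0='ε' goto a→1 c→7 d→11
  1='a' goto b→2
  2='ab' goto c→3
  3='abc' goto c→4
  4='abcc' goto e→5
  5='abcce' goto b→6
  6='abcceb' goto ·  [P0 ends]
  7='c' goto c→14 d→8
  8='cd' goto b→9
  9='cdb' goto a→10
  10='cdba' goto ·  [P1 ends]
  11='d' goto e→12
  12='de' goto d→13
  13='ded' goto ·  [P2 ends]
  14='cc' goto e→15
  15='cce' goto b→16
  16='cceb' goto ·  [P3 ends]

Failure links (BFS by depth):
  n1('a'): parent n0 fail=0; on 'a' 0 → fail=0;  out ∅∪∅=∅
  n7('c'): parent n0 fail=0; on 'c' 0 → fail=0;  out ∅∪∅=∅
  n11('d'): parent n0 fail=0; on 'd' 0 → fail=0;  out ∅∪∅=∅
  n2('ab'): parent n1 fail=0; on 'b' 0 → fail=0;  out ∅∪∅=∅
  n8('cd'): parent n7 fail=0; on 'd' 0 → fail=11;  out ∅∪∅=∅
  n12('de'): parent n11 fail=0; on 'e' 0 → fail=0;  out ∅∪∅=∅
  n14('cc'): parent n7 fail=0; on 'c' 0 → fail=7;  out ∅∪∅=∅
  n3('abc'): parent n2 fail=0; on 'c' 0 → fail=7;  out ∅∪∅=∅
  n9('cdb'): parent n8 fail=11; on 'b' 11→0 → fail=0;  out ∅∪∅=∅
  n13('ded'): parent n12 fail=0; on 'd' 0 → fail=11;  out {2}∪∅={2}
  n15('cce'): parent n14 fail=7; on 'e' 7→0 → fail=0;  out ∅∪∅=∅
  n4('abcc'): parent n3 fail=7; on 'c' 7 → fail=14;  out ∅∪∅=∅
  n10('cdba'): parent n9 fail=0; on 'a' 0 → fail=1;  out {1}∪∅={1}
  n16('cceb'): parent n15 fail=0; on 'b' 0 → fail=0;  out {3}∪∅={3}
  n5('abcce'): parent n4 fail=14; on 'e' 14 → fail=15;  out ∅∪∅=∅
  n6('abcceb'): parent n5 fail=15; on 'b' 15 → fail=16;  out {0}∪{3}={0,3}

Text stream:
[0] read 'c'  n0⇒n7
[1] read 'c'  n7⇒n14
[2] read 'e'  n14⇒n15
[3] read 'e'  n15⇒n0 ·f
[4] read 'b'  n0⇒n0
[5] read 'd'  n0⇒n11
[6] read 'a'  n11⇒n1 ·f
[7] read 'b'  n1⇒n2
[8] read 'c'  n2⇒n3
[9] read 'c'  n3⇒n4
[10] read 'e'  n4⇒n5
[11] read 'b'  n5⇒n6  emit P0@[6:11],P3@[8:11]
[12] read 'b'  n6⇒n0 ·f
[13] read 'd'  n0⇒n11
[14] read 'b'  n11⇒n0 ·f
[15] read 'c'  n0⇒n7
[16] read 'd'  n7⇒n8
[17] read 'b'  n8⇒n9
[18] read 'a'  n9⇒n10  emit P1@[15:18]
[19] read 'd'  n10⇒n11 ·f
[20] read 'e'  n11⇒n12
[21] read 'd'  n12⇒n13  emit P2@[19:21]
[22] read 'c'  n13⇒n7 ·f
[23] read 'd'  n7⇒n8
[24] read 'b'  n8⇒n9
[25] read 'a'  n9⇒n10  emit P1@[22:25]
[26] read 'd'  n10⇒n11 ·f
[27] read 'e'  n11⇒n12
[28] read 'c'  n12⇒n7 ·f
[29] read 'c'  n7⇒n14
[30] read 'e'  n14⇒n15
[31] read 'b'  n15⇒n16  emit P3@[28:31]
[32] read 'c'  n16⇒n7 ·f
[33] read 'e'  n7⇒n0 ·f
[34] read 'd'  n0⇒n11
[35] read 'e'  n11⇒n12
[36] read 'd'  n12⇒n13  emit P2@[34:36]

Matches: [[11,0],[11,3],[18,1],[21,2],[25,1],[31,3],[36,2]]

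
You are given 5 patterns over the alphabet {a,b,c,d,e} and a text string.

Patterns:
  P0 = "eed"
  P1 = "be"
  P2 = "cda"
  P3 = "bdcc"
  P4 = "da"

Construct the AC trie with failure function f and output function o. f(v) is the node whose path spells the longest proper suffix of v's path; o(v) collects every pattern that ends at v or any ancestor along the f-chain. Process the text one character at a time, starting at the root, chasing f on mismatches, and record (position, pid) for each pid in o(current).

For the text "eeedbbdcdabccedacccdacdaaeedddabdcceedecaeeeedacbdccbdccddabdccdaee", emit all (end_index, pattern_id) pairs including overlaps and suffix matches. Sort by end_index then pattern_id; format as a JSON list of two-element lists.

Build automaton:
Trie nodes:
  0='ε' goto b→4 c→6 d→12 e→1
  1='e' goto e→2
  2='ee' goto d→3
  3='eed' goto ·  ←P0
  4='b' goto d→9 e→5
  5='be' goto ·  ←P1
  6='c' goto d→7
  7='cd' goto a→8
  8='cda' goto ·  ←P2
  9='bd' goto c→10
  10='bdc' goto c→11
  11='bdcc' goto ·  ←P3
  12='d' goto a→13
  13='da' goto ·  ←P4

Failure links (BFS by depth):
  fail(1) 'e': from fail(0)=0 chase 'e': 0 ⇒ 0;  out=∅∪out(0)=∅
  fail(4) 'b': from fail(0)=0 chase 'b': 0 ⇒ 0;  out=∅∪out(0)=∅
  fail(6) 'c': from fail(0)=0 chase 'c': 0 ⇒ 0;  out=∅∪out(0)=∅
  fail(12) 'd': from fail(0)=0 chase 'd': 0 ⇒ 0;  out=∅∪out(0)=∅
  fail(2) 'ee': from fail(1)=0 chase 'e': 0 ⇒ 1;  out=∅∪out(1)=∅
  fail(5) 'be': from fail(4)=0 chase 'e': 0 ⇒ 1;  out={1}∪out(1)={1}
  fail(7) 'cd': from fail(6)=0 chase 'd': 0 ⇒ 12;  out=∅∪out(12)=∅
  fail(9) 'bd': from fail(4)=0 chase 'd': 0 ⇒ 12;  out=∅∪out(12)=∅
  fail(13) 'da': from fail(12)=0 chase 'a': 0 ⇒ 0;  out={4}∪out(0)={4}
  fail(3) 'eed': from fail(2)=1 chase 'd': 1→0 ⇒ 12;  out={0}∪out(12)={0}
  fail(8) 'cda': from fail(7)=12 chase 'a': 12 ⇒ 13;  out={2}∪out(13)={2,4}
  fail(10) 'bdc': from fail(9)=12 chase 'c': 12→0 ⇒ 6;  out=∅∪out(6)=∅
  fail(11) 'bdcc': from fail(10)=6 chase 'c': 6→0 ⇒ 6;  out={3}∪out(6)={3}

Run:
[0] read 'e'  n0⇒n1
[1] read 'e'  n1⇒n2
[2] read 'e'  n2⇒n2 ·f
[3] read 'd'  n2⇒n3  ** P0@[1:3]
[4] read 'b'  n3⇒n4 ·f
[5] read 'b'  n4⇒n4 ·f
[6] read 'd'  n4⇒n9
[7] read 'c'  n9⇒n10
[8] read 'd'  n10⇒n7 ·f
[9] read 'a'  n7⇒n8  ** P2@[7:9],P4@[8:9]
[10] read 'b'  n8⇒n4 ·f
[11] read 'c'  n4⇒n6 ·f
[12] read 'c'  n6⇒n6 ·f
[13] read 'e'  n6⇒n1 ·f
[14] read 'd'  n1⇒n12 ·f
[15] read 'a'  n12⇒n13  ** P4@[14:15]
[16] read 'c'  n13⇒n6 ·f
[17] read 'c'  n6⇒n6 ·f
[18] read 'c'  n6⇒n6 ·f
[19] read 'd'  n6⇒n7
[20] read 'a'  n7⇒n8  ** P2@[18:20],P4@[19:20]
[21] read 'c'  n8⇒n6 ·f
[22] read 'd'  n6⇒n7
[23] read 'a'  n7⇒n8  ** P2@[21:23],P4@[22:23]
[24] read 'a'  n8⇒n0 ·f
[25] read 'e'  n0⇒n1
[26] read 'e'  n1⇒n2
[27] read 'd'  n2⇒n3  ** P0@[25:27]
[28] read 'd'  n3⇒n12 ·f
[29] read 'd'  n12⇒n12 ·f
[30] read 'a'  n12⇒n13  ** P4@[29:30]
[31] read 'b'  n13⇒n4 ·f
[32] read 'd'  n4⇒n9
[33] read 'c'  n9⇒n10
[34] read 'c'  n10⇒n11  ** P3@[31:34]
[35] read 'e'  n11⇒n1 ·f
[36] read 'e'  n1⇒n2
[37] read 'd'  n2⇒n3  ** P0@[35:37]
[38] read 'e'  n3⇒n1 ·f
[39] read 'c'  n1⇒n6 ·f
[40] read 'a'  n6⇒n0 ·f
[41] read 'e'  n0⇒n1
[42] read 'e'  n1⇒n2
[43] read 'e'  n2⇒n2 ·f
[44] read 'e'  n2⇒n2 ·f
[45] read 'd'  n2⇒n3  ** P0@[43:45]
[46] read 'a'  n3⇒n13 ·f  ** P4@[45:46]
[47] read 'c'  n13⇒n6 ·f
[48] read 'b'  n6⇒n4 ·f
[49] read 'd'  n4⇒n9
[50] read 'c'  n9⇒n10
[51] read 'c'  n10⇒n11  ** P3@[48:51]
[52] read 'b'  n11⇒n4 ·f
[53] read 'd'  n4⇒n9
[54] read 'c'  n9⇒n10
[55] read 'c'  n10⇒n11  ** P3@[52:55]
[56] read 'd'  n11⇒n7 ·f
[57] read 'd'  n7⇒n12 ·f
[58] read 'a'  n12⇒n13  ** P4@[57:58]
[59] read 'b'  n13⇒n4 ·f
[60] read 'd'  n4⇒n9
[61] read 'c'  n9⇒n10
[62] read 'c'  n10⇒n11  ** P3@[59:62]
[63] read 'd'  n11⇒n7 ·f
[64] read 'a'  n7⇒n8  ** P2@[62:64],P4@[63:64]
[65] read 'e'  n8⇒n1 ·f
[66] read 'e'  n1⇒n2

All matches (sorted): [[3,0],[9,2],[9,4],[15,4],[20,2],[20,4],[23,2],[23,4],[27,0],[30,4],[34,3],[37,0],[45,0],[46,4],[51,3],[55,3],[58,4],[62,3],[64,2],[64,4]]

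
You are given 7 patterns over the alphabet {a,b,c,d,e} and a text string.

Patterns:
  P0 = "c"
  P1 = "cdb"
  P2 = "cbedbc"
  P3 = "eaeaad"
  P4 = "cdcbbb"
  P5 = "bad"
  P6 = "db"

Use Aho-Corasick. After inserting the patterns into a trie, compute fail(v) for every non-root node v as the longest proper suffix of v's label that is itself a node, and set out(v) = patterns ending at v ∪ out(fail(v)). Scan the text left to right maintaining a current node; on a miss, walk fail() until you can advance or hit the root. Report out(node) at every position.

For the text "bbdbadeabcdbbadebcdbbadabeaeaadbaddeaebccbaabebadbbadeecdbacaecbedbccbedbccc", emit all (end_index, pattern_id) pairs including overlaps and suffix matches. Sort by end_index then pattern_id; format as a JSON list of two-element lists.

Build:
Trie nodes:
  n0 'ε': b→19 c→1 d→22 e→9
  n1 'c': b→4 d→2  ←P0
  n2 'cd': b→3 c→15
  n3 'cdb': ·  ←P1
  n4 'cb': e→5
  n5 'cbe': d→6
  n6 'cbed': b→7
  n7 'cbedb': c→8
  n8 'cbedbc': ·  ←P2
  n9 'e': a→10
  n10 'ea': e→11
  n11 'eae': a→12
  n12 'eaea': a→13
  n13 'eaeaa': d→14
  n14 'eaeaad': ·  ←P3
  n15 'cdc': b→16
  n16 'cdcb': b→17
  n17 'cdcbb': b→18
  n18 'cdcbbb': ·  ←P4
  n19 'b': a→20
  n20 'ba': d→21
  n21 'bad': ·  ←P5
  n22 'd': b→23
  n23 'db': ·  ←P6

Failure links (BFS by depth):
  fail(1) 'c': from fail(0)=0 chase 'c': 0 ⇒ 0;  out={0}∪out(0)={0}
  fail(9) 'e': from fail(0)=0 chase 'e': 0 ⇒ 0;  out=∅∪out(0)=∅
  fail(19) 'b': from fail(0)=0 chase 'b': 0 ⇒ 0;  out=∅∪out(0)=∅
  fail(22) 'd': from fail(0)=0 chase 'd': 0 ⇒ 0;  out=∅∪out(0)=∅
  fail(2) 'cd': from fail(1)=0 chase 'd': 0 ⇒ 22;  out=∅∪out(22)=∅
  fail(4) 'cb': from fail(1)=0 chase 'b': 0 ⇒ 19;  out=∅∪out(19)=∅
  fail(10) 'ea': from fail(9)=0 chase 'a': 0 ⇒ 0;  out=∅∪out(0)=∅
  fail(20) 'ba': from fail(19)=0 chase 'a': 0 ⇒ 0;  out=∅∪out(0)=∅
  fail(23) 'db': from fail(22)=0 chase 'b': 0 ⇒ 19;  out={6}∪out(19)={6}
  fail(3) 'cdb': from fail(2)=22 chase 'b': 22 ⇒ 23;  out={1}∪out(23)={1,6}
  fail(5) 'cbe': from fail(4)=19 chase 'e': 19→0 ⇒ 9;  out=∅∪out(9)=∅
  fail(11) 'eae': from fail(10)=0 chase 'e': 0 ⇒ 9;  out=∅∪out(9)=∅
  fail(15) 'cdc': from fail(2)=22 chase 'c': 22→0 ⇒ 1;  out=∅∪out(1)={0}
  fail(21) 'bad': from fail(20)=0 chase 'd': 0 ⇒ 22;  out={5}∪out(22)={5}
  fail(6) 'cbed': from fail(5)=9 chase 'd': 9→0 ⇒ 22;  out=∅∪out(22)=∅
  fail(12) 'eaea': from fail(11)=9 chase 'a': 9 ⇒ 10;  out=∅∪out(10)=∅
  fail(16) 'cdcb': from fail(15)=1 chase 'b': 1 ⇒ 4;  out=∅∪out(4)=∅
  fail(7) 'cbedb': from fail(6)=22 chase 'b': 22 ⇒ 23;  out=∅∪out(23)={6}
  fail(13) 'eaeaa': from fail(12)=10 chase 'a': 10→0 ⇒ 0;  out=∅∪out(0)=∅
  fail(17) 'cdcbb': from fail(16)=4 chase 'b': 4→19→0 ⇒ 19;  out=∅∪out(19)=∅
  fail(8) 'cbedbc': from fail(7)=23 chase 'c': 23→19→0 ⇒ 1;  out={2}∪out(1)={0,2}
  fail(14) 'eaeaad': from fail(13)=0 chase 'd': 0 ⇒ 22;  out={3}∪out(22)={3}
  fail(18) 'cdcbbb': from fail(17)=19 chase 'b': 19→0 ⇒ 19;  out={4}∪out(19)={4}

Scan:
[0] read 'b'  n0⇒n19
[1] read 'b'  n19⇒n19 (via fail)
[2] read 'd'  n19⇒n22 (via fail)
[3] read 'b'  n22⇒n23  ** P6@[2:3]
[4] read 'a'  n23⇒n20 (via fail)
[5] read 'd'  n20⇒n21  ** P5@[3:5]
[6] read 'e'  n21⇒n9 (via fail)
[7] read 'a'  n9⇒n10
[8] read 'b'  n10⇒n19 (via fail)
[9] read 'c'  n19⇒n1 (via fail)  ** P0@[9:9]
[10] read 'd'  n1⇒n2
[11] read 'b'  n2⇒n3  ** P1@[9:11],P6@[10:11]
[12] read 'b'  n3⇒n19 (via fail)
[13] read 'a'  n19⇒n20
[14] read 'd'  n20⇒n21  ** P5@[12:14]
[15] read 'e'  n21⇒n9 (via fail)
[16] read 'b'  n9⇒n19 (via fail)
[17] read 'c'  n19⇒n1 (via fail)  ** P0@[17:17]
[18] read 'd'  n1⇒n2
[19] read 'b'  n2⇒n3  ** P1@[17:19],P6@[18:19]
[20] read 'b'  n3⇒n19 (via fail)
[21] read 'a'  n19⇒n20
[22] read 'd'  n20⇒n21  ** P5@[20:22]
[23] read 'a'  n21⇒n0 (via fail)
[24] read 'b'  n0⇒n19
[25] read 'e'  n19⇒n9 (via fail)
[26] read 'a'  n9⇒n10
[27] read 'e'  n10⇒n11
[28] read 'a'  n11⇒n12
[29] read 'a'  n12⇒n13
[30] read 'd'  n13⇒n14  ** P3@[25:30]
[31] read 'b'  n14⇒n23 (via fail)  ** P6@[30:31]
[32] read 'a'  n23⇒n20 (via fail)
[33] read 'd'  n20⇒n21  ** P5@[31:33]
[34] read 'd'  n21⇒n22 (via fail)
[35] read 'e'  n22⇒n9 (via fail)
[36] read 'a'  n9⇒n10
[37] read 'e'  n10⇒n11
[38] read 'b'  n11⇒n19 (via fail)
[39] read 'c'  n19⇒n1 (via fail)  ** P0@[39:39]
[40] read 'c'  n1⇒n1 (via fail)  ** P0@[40:40]
[41] read 'b'  n1⇒n4
[42] read 'a'  n4⇒n20 (via fail)
[43] read 'a'  n20⇒n0 (via fail)
[44] read 'b'  n0⇒n19
[45] read 'e'  n19⇒n9 (via fail)
[46] read 'b'  n9⇒n19 (via fail)
[47] read 'a'  n19⇒n20
[48] read 'd'  n20⇒n21  ** P5@[46:48]
[49] read 'b'  n21⇒n23 (via fail)  ** P6@[48:49]
[50] read 'b'  n23⇒n19 (via fail)
[51] read 'a'  n19⇒n20
[52] read 'd'  n20⇒n21  ** P5@[50:52]
[53] read 'e'  n21⇒n9 (via fail)
[54] read 'e'  n9⇒n9 (via fail)
[55] read 'c'  n9⇒n1 (via fail)  ** P0@[55:55]
[56] read 'd'  n1⇒n2
[57] read 'b'  n2⇒n3  ** P1@[55:57],P6@[56:57]
[58] read 'a'  n3⇒n20 (via fail)
[59] read 'c'  n20⇒n1 (via fail)  ** P0@[59:59]
[60] read 'a'  n1⇒n0 (via fail)
[61] read 'e'  n0⇒n9
[62] read 'c'  n9⇒n1 (via fail)  ** P0@[62:62]
[63] read 'b'  n1⇒n4
[64] read 'e'  n4⇒n5
[65] read 'd'  n5⇒n6
[66] read 'b'  n6⇒n7  ** P6@[65:66]
[67] read 'c'  n7⇒n8  ** P0@[67:67],P2@[62:67]
[68] read 'c'  n8⇒n1 (via fail)  ** P0@[68:68]
[69] read 'b'  n1⇒n4
[70] read 'e'  n4⇒n5
[71] read 'd'  n5⇒n6
[72] read 'b'  n6⇒n7  ** P6@[71:72]
[73] read 'c'  n7⇒n8  ** P0@[73:73],P2@[68:73]
[74] read 'c'  n8⇒n1 (via fail)  ** P0@[74:74]
[75] read 'c'  n1⇒n1 (via fail)  ** P0@[75:75]

All matches (sorted): [[3,6],[5,5],[9,0],[11,1],[11,6],[14,5],[17,0],[19,1],[19,6],[22,5],[30,3],[31,6],[33,5],[39,0],[40,0],[48,5],[49,6],[52,5],[55,0],[57,1],[57,6],[59,0],[62,0],[66,6],[67,0],[67,2],[68,0],[72,6],[73,0],[73,2],[74,0],[75,0]]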